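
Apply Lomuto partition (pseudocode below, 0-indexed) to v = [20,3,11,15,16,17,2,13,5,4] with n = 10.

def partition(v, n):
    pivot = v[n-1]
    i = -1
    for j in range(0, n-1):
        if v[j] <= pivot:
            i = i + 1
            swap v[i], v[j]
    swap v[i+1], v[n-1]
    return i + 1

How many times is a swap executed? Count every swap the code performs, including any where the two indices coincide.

3

pivot=4, i=-1
j=0: 20>4, skip
j=1: 3≤4, i=0, swap(0,1) ⇒ [3,20,11,15,16,17,2,13,5,4]
j=2: 11>4, skip
j=3: 15>4, skip
j=4: 16>4, skip
j=5: 17>4, skip
j=6: 2≤4, i=1, swap(1,6) ⇒ [3,2,11,15,16,17,20,13,5,4]
j=7: 13>4, skip
j=8: 5>4, skip
swap(2,9) ⇒ [3,2,4,15,16,17,20,13,5,11]; return 2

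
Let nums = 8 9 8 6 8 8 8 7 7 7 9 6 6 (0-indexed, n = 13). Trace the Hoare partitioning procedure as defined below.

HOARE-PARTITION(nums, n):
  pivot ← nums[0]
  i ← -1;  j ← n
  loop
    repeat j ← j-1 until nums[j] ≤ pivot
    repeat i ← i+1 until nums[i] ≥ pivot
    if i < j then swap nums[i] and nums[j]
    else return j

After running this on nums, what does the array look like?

6 6 7 6 7 7 8 8 8 8 9 9 8

pivot = nums[0] = 8; i = -1, j = 13
j→12 (nums[12]=6≤8), i→0 (nums[0]=8≥8); i<j, swap → 6 9 8 6 8 8 8 7 7 7 9 6 8
j→11 (nums[11]=6≤8), i→1 (nums[1]=9≥8); i<j, swap → 6 6 8 6 8 8 8 7 7 7 9 9 8
j→9 (nums[9]=7≤8), i→2 (nums[2]=8≥8); i<j, swap → 6 6 7 6 8 8 8 7 7 8 9 9 8
j→8 (nums[8]=7≤8), i→4 (nums[4]=8≥8); i<j, swap → 6 6 7 6 7 8 8 7 8 8 9 9 8
j→7 (nums[7]=7≤8), i→5 (nums[5]=8≥8); i<j, swap → 6 6 7 6 7 7 8 8 8 8 9 9 8
j→6, i→6; i≥j, return j=6. nums = 6 6 7 6 7 7 8 8 8 8 9 9 8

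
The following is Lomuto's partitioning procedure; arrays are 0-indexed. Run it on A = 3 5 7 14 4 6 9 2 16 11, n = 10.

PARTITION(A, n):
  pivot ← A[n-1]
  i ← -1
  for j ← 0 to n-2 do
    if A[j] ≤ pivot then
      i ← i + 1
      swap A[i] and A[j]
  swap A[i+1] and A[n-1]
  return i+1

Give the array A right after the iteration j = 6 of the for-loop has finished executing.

3 5 7 4 6 9 14 2 16 11

pivot=11, i=-1
j=0: 3≤11, i=0, swap(0,0) ⇒ 3 5 7 14 4 6 9 2 16 11
j=1: 5≤11, i=1, swap(1,1) ⇒ 3 5 7 14 4 6 9 2 16 11
j=2: 7≤11, i=2, swap(2,2) ⇒ 3 5 7 14 4 6 9 2 16 11
j=3: 14>11, skip
j=4: 4≤11, i=3, swap(3,4) ⇒ 3 5 7 4 14 6 9 2 16 11
j=5: 6≤11, i=4, swap(4,5) ⇒ 3 5 7 4 6 14 9 2 16 11
j=6: 9≤11, i=5, swap(5,6) ⇒ 3 5 7 4 6 9 14 2 16 11
(after j=6) A = 3 5 7 4 6 9 14 2 16 11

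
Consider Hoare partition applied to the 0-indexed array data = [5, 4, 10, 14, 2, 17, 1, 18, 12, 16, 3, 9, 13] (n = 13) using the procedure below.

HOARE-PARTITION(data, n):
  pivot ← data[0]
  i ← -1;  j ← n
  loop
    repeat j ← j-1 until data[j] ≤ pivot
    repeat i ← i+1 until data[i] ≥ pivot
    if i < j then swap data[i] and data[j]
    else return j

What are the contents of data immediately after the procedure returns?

pivot = data[0] = 5; i = -1, j = 13
j→10 (data[10]=3≤5), i→0 (data[0]=5≥5); i<j, swap → [3, 4, 10, 14, 2, 17, 1, 18, 12, 16, 5, 9, 13]
j→6 (data[6]=1≤5), i→2 (data[2]=10≥5); i<j, swap → [3, 4, 1, 14, 2, 17, 10, 18, 12, 16, 5, 9, 13]
j→4 (data[4]=2≤5), i→3 (data[3]=14≥5); i<j, swap → [3, 4, 1, 2, 14, 17, 10, 18, 12, 16, 5, 9, 13]
j→3, i→4; i≥j, return j=3. data = [3, 4, 1, 2, 14, 17, 10, 18, 12, 16, 5, 9, 13]

[3, 4, 1, 2, 14, 17, 10, 18, 12, 16, 5, 9, 13]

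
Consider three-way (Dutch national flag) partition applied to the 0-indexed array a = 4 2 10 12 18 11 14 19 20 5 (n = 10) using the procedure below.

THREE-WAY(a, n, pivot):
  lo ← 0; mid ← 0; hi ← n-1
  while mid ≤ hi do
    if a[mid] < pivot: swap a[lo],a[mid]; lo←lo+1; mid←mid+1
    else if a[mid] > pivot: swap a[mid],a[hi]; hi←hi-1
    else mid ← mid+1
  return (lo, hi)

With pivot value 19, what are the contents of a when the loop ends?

pivot = 19; lo=0, mid=0, hi=9
a[mid]=4<19: swap a[0],a[0]; lo=1,mid=1 → 4 2 10 12 18 11 14 19 20 5
a[mid]=2<19: swap a[1],a[1]; lo=2,mid=2 → 4 2 10 12 18 11 14 19 20 5
a[mid]=10<19: swap a[2],a[2]; lo=3,mid=3 → 4 2 10 12 18 11 14 19 20 5
a[mid]=12<19: swap a[3],a[3]; lo=4,mid=4 → 4 2 10 12 18 11 14 19 20 5
a[mid]=18<19: swap a[4],a[4]; lo=5,mid=5 → 4 2 10 12 18 11 14 19 20 5
a[mid]=11<19: swap a[5],a[5]; lo=6,mid=6 → 4 2 10 12 18 11 14 19 20 5
a[mid]=14<19: swap a[6],a[6]; lo=7,mid=7 → 4 2 10 12 18 11 14 19 20 5
a[mid]=19=19: mid=8
a[mid]=20>19: swap a[8],a[9]; hi=8 → 4 2 10 12 18 11 14 19 5 20
a[mid]=5<19: swap a[7],a[8]; lo=8,mid=9 → 4 2 10 12 18 11 14 5 19 20
end: lo=8, hi=8; a = 4 2 10 12 18 11 14 5 19 20

4 2 10 12 18 11 14 5 19 20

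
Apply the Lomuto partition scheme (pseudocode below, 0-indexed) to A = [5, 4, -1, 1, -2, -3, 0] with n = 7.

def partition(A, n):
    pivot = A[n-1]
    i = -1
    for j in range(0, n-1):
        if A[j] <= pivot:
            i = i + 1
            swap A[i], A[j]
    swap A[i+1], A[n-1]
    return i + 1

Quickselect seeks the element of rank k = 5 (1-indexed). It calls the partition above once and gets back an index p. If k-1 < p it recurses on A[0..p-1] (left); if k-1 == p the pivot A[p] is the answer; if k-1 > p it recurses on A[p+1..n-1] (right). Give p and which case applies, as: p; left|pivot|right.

pivot = A[6] = 0; i = -1
j=0: A[0]=5 > 0 → no swap
j=1: A[1]=4 > 0 → no swap
j=2: A[2]=-1 ≤ 0 → i=0, swap A[0],A[2] → [-1, 4, 5, 1, -2, -3, 0]
j=3: A[3]=1 > 0 → no swap
j=4: A[4]=-2 ≤ 0 → i=1, swap A[1],A[4] → [-1, -2, 5, 1, 4, -3, 0]
j=5: A[5]=-3 ≤ 0 → i=2, swap A[2],A[5] → [-1, -2, -3, 1, 4, 5, 0]
final swap A[3],A[6] → [-1, -2, -3, 0, 4, 5, 1]; return 3
p = 3; k-1 = 4 > 3 ⇒ right

3; right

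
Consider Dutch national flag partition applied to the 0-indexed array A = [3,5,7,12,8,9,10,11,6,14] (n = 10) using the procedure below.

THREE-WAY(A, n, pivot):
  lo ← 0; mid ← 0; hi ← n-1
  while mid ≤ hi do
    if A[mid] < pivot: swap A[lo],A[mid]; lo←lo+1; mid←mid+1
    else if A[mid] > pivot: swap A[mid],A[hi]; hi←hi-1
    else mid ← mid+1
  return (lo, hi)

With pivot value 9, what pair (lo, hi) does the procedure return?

pivot = 9; lo=0, mid=0, hi=9
A[mid]=3<9: swap A[0],A[0]; lo=1,mid=1 → [3,5,7,12,8,9,10,11,6,14]
A[mid]=5<9: swap A[1],A[1]; lo=2,mid=2 → [3,5,7,12,8,9,10,11,6,14]
A[mid]=7<9: swap A[2],A[2]; lo=3,mid=3 → [3,5,7,12,8,9,10,11,6,14]
A[mid]=12>9: swap A[3],A[9]; hi=8 → [3,5,7,14,8,9,10,11,6,12]
A[mid]=14>9: swap A[3],A[8]; hi=7 → [3,5,7,6,8,9,10,11,14,12]
A[mid]=6<9: swap A[3],A[3]; lo=4,mid=4 → [3,5,7,6,8,9,10,11,14,12]
A[mid]=8<9: swap A[4],A[4]; lo=5,mid=5 → [3,5,7,6,8,9,10,11,14,12]
A[mid]=9=9: mid=6
A[mid]=10>9: swap A[6],A[7]; hi=6 → [3,5,7,6,8,9,11,10,14,12]
A[mid]=11>9: swap A[6],A[6]; hi=5 → [3,5,7,6,8,9,11,10,14,12]
end: lo=5, hi=5; A = [3,5,7,6,8,9,11,10,14,12]

(5, 5)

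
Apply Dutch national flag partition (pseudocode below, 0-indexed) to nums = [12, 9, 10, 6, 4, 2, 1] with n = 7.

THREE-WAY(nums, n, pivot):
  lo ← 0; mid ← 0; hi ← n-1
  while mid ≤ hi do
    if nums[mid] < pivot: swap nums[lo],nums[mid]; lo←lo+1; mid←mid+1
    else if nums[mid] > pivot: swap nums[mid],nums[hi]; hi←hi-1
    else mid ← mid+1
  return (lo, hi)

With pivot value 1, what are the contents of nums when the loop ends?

[1, 10, 6, 4, 2, 9, 12]

pivot = 1; lo=0, mid=0, hi=6
nums[mid]=12>1: swap nums[0],nums[6]; hi=5 → [1, 9, 10, 6, 4, 2, 12]
nums[mid]=1=1: mid=1
nums[mid]=9>1: swap nums[1],nums[5]; hi=4 → [1, 2, 10, 6, 4, 9, 12]
nums[mid]=2>1: swap nums[1],nums[4]; hi=3 → [1, 4, 10, 6, 2, 9, 12]
nums[mid]=4>1: swap nums[1],nums[3]; hi=2 → [1, 6, 10, 4, 2, 9, 12]
nums[mid]=6>1: swap nums[1],nums[2]; hi=1 → [1, 10, 6, 4, 2, 9, 12]
nums[mid]=10>1: swap nums[1],nums[1]; hi=0 → [1, 10, 6, 4, 2, 9, 12]
end: lo=0, hi=0; nums = [1, 10, 6, 4, 2, 9, 12]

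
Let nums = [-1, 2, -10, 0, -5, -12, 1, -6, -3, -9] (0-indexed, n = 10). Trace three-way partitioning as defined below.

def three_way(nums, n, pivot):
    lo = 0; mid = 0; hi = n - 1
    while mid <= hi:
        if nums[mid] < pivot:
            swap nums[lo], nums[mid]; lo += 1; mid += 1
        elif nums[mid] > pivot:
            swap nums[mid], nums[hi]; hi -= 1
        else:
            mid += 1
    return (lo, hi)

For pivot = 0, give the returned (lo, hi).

(7, 7)

pivot = 0; lo=0, mid=0, hi=9
nums[mid]=-1<0: swap nums[0],nums[0]; lo=1,mid=1 → [-1, 2, -10, 0, -5, -12, 1, -6, -3, -9]
nums[mid]=2>0: swap nums[1],nums[9]; hi=8 → [-1, -9, -10, 0, -5, -12, 1, -6, -3, 2]
nums[mid]=-9<0: swap nums[1],nums[1]; lo=2,mid=2 → [-1, -9, -10, 0, -5, -12, 1, -6, -3, 2]
nums[mid]=-10<0: swap nums[2],nums[2]; lo=3,mid=3 → [-1, -9, -10, 0, -5, -12, 1, -6, -3, 2]
nums[mid]=0=0: mid=4
nums[mid]=-5<0: swap nums[3],nums[4]; lo=4,mid=5 → [-1, -9, -10, -5, 0, -12, 1, -6, -3, 2]
nums[mid]=-12<0: swap nums[4],nums[5]; lo=5,mid=6 → [-1, -9, -10, -5, -12, 0, 1, -6, -3, 2]
nums[mid]=1>0: swap nums[6],nums[8]; hi=7 → [-1, -9, -10, -5, -12, 0, -3, -6, 1, 2]
nums[mid]=-3<0: swap nums[5],nums[6]; lo=6,mid=7 → [-1, -9, -10, -5, -12, -3, 0, -6, 1, 2]
nums[mid]=-6<0: swap nums[6],nums[7]; lo=7,mid=8 → [-1, -9, -10, -5, -12, -3, -6, 0, 1, 2]
end: lo=7, hi=7; nums = [-1, -9, -10, -5, -12, -3, -6, 0, 1, 2]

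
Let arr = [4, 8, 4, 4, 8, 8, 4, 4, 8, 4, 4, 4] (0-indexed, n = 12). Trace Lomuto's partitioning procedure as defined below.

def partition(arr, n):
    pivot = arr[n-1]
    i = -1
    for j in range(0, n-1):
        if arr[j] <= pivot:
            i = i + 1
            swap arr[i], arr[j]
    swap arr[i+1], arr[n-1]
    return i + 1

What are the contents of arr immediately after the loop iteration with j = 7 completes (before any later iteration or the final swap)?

pivot = arr[11] = 4; i = -1
j=0: arr[0]=4 ≤ 4 → i=0, swap arr[0],arr[0] (no change) → [4, 8, 4, 4, 8, 8, 4, 4, 8, 4, 4, 4]
j=1: arr[1]=8 > 4 → no swap
j=2: arr[2]=4 ≤ 4 → i=1, swap arr[1],arr[2] → [4, 4, 8, 4, 8, 8, 4, 4, 8, 4, 4, 4]
j=3: arr[3]=4 ≤ 4 → i=2, swap arr[2],arr[3] → [4, 4, 4, 8, 8, 8, 4, 4, 8, 4, 4, 4]
j=4: arr[4]=8 > 4 → no swap
j=5: arr[5]=8 > 4 → no swap
j=6: arr[6]=4 ≤ 4 → i=3, swap arr[3],arr[6] → [4, 4, 4, 4, 8, 8, 8, 4, 8, 4, 4, 4]
j=7: arr[7]=4 ≤ 4 → i=4, swap arr[4],arr[7] → [4, 4, 4, 4, 4, 8, 8, 8, 8, 4, 4, 4]
(after j=7) arr = [4, 4, 4, 4, 4, 8, 8, 8, 8, 4, 4, 4]

[4, 4, 4, 4, 4, 8, 8, 8, 8, 4, 4, 4]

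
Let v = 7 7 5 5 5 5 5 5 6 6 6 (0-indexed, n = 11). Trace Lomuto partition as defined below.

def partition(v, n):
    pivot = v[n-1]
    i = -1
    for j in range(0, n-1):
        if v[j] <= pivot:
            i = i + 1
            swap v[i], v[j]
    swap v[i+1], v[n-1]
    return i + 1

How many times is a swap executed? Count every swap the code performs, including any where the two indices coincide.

9

pivot=6, i=-1
j=0: 7>6, skip
j=1: 7>6, skip
j=2: 5≤6, i=0, swap(0,2) ⇒ 5 7 7 5 5 5 5 5 6 6 6
j=3: 5≤6, i=1, swap(1,3) ⇒ 5 5 7 7 5 5 5 5 6 6 6
j=4: 5≤6, i=2, swap(2,4) ⇒ 5 5 5 7 7 5 5 5 6 6 6
j=5: 5≤6, i=3, swap(3,5) ⇒ 5 5 5 5 7 7 5 5 6 6 6
j=6: 5≤6, i=4, swap(4,6) ⇒ 5 5 5 5 5 7 7 5 6 6 6
j=7: 5≤6, i=5, swap(5,7) ⇒ 5 5 5 5 5 5 7 7 6 6 6
j=8: 6≤6, i=6, swap(6,8) ⇒ 5 5 5 5 5 5 6 7 7 6 6
j=9: 6≤6, i=7, swap(7,9) ⇒ 5 5 5 5 5 5 6 6 7 7 6
swap(8,10) ⇒ 5 5 5 5 5 5 6 6 6 7 7; return 8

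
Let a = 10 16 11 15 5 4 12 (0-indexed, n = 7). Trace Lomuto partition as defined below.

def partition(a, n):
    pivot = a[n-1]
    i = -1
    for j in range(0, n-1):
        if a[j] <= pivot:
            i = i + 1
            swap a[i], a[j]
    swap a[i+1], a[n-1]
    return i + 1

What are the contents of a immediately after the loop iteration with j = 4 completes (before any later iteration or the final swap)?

10 11 5 15 16 4 12

pivot = a[6] = 12; i = -1
j=0: a[0]=10 ≤ 12 → i=0, swap a[0],a[0] (no change) → 10 16 11 15 5 4 12
j=1: a[1]=16 > 12 → no swap
j=2: a[2]=11 ≤ 12 → i=1, swap a[1],a[2] → 10 11 16 15 5 4 12
j=3: a[3]=15 > 12 → no swap
j=4: a[4]=5 ≤ 12 → i=2, swap a[2],a[4] → 10 11 5 15 16 4 12
(after j=4) a = 10 11 5 15 16 4 12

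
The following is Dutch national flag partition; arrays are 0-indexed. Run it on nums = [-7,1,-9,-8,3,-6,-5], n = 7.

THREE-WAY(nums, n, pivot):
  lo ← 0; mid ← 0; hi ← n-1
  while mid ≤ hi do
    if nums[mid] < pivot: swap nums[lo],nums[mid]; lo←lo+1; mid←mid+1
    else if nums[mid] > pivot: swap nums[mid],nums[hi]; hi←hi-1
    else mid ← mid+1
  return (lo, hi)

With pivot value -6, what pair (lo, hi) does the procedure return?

pivot = -6; lo=0, mid=0, hi=6
nums[mid]=-7<-6: swap nums[0],nums[0]; lo=1,mid=1 → [-7,1,-9,-8,3,-6,-5]
nums[mid]=1>-6: swap nums[1],nums[6]; hi=5 → [-7,-5,-9,-8,3,-6,1]
nums[mid]=-5>-6: swap nums[1],nums[5]; hi=4 → [-7,-6,-9,-8,3,-5,1]
nums[mid]=-6=-6: mid=2
nums[mid]=-9<-6: swap nums[1],nums[2]; lo=2,mid=3 → [-7,-9,-6,-8,3,-5,1]
nums[mid]=-8<-6: swap nums[2],nums[3]; lo=3,mid=4 → [-7,-9,-8,-6,3,-5,1]
nums[mid]=3>-6: swap nums[4],nums[4]; hi=3 → [-7,-9,-8,-6,3,-5,1]
end: lo=3, hi=3; nums = [-7,-9,-8,-6,3,-5,1]

(3, 3)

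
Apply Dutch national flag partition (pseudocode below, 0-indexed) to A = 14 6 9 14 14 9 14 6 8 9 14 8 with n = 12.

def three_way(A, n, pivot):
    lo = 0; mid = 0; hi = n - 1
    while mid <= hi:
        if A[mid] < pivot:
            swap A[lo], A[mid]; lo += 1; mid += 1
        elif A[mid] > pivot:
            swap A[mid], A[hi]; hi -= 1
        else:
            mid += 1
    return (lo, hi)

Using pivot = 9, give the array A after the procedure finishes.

8 6 8 6 9 9 9 14 14 14 14 14

lo=0 mid=0 hi=11
14>9: swap(0,11), hi=10 ⇒ 8 6 9 14 14 9 14 6 8 9 14 14
8<9: swap(0,0), lo=1 mid=1 ⇒ 8 6 9 14 14 9 14 6 8 9 14 14
6<9: swap(1,1), lo=2 mid=2 ⇒ 8 6 9 14 14 9 14 6 8 9 14 14
9=9: mid=3
14>9: swap(3,10), hi=9 ⇒ 8 6 9 14 14 9 14 6 8 9 14 14
14>9: swap(3,9), hi=8 ⇒ 8 6 9 9 14 9 14 6 8 14 14 14
9=9: mid=4
14>9: swap(4,8), hi=7 ⇒ 8 6 9 9 8 9 14 6 14 14 14 14
8<9: swap(2,4), lo=3 mid=5 ⇒ 8 6 8 9 9 9 14 6 14 14 14 14
9=9: mid=6
14>9: swap(6,7), hi=6 ⇒ 8 6 8 9 9 9 6 14 14 14 14 14
6<9: swap(3,6), lo=4 mid=7 ⇒ 8 6 8 6 9 9 9 14 14 14 14 14
done. lo=4 hi=6; A=8 6 8 6 9 9 9 14 14 14 14 14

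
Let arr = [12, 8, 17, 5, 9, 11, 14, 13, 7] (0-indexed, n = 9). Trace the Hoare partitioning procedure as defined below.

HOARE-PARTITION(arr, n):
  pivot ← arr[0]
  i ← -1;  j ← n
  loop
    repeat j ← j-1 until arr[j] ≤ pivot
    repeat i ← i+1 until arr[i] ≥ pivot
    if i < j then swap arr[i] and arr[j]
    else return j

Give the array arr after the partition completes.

[7, 8, 11, 5, 9, 17, 14, 13, 12]

pivot = arr[0] = 12; i = -1, j = 9
j→8 (arr[8]=7≤12), i→0 (arr[0]=12≥12); i<j, swap → [7, 8, 17, 5, 9, 11, 14, 13, 12]
j→5 (arr[5]=11≤12), i→2 (arr[2]=17≥12); i<j, swap → [7, 8, 11, 5, 9, 17, 14, 13, 12]
j→4, i→5; i≥j, return j=4. arr = [7, 8, 11, 5, 9, 17, 14, 13, 12]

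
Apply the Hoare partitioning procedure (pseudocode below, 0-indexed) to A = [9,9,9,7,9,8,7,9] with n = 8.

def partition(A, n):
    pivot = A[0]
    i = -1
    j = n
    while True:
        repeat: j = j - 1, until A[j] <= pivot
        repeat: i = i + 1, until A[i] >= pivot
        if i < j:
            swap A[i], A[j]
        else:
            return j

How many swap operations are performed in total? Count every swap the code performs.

3

pivot = A[0] = 9; i = -1, j = 8
j→7 (A[7]=9≤9), i→0 (A[0]=9≥9); i<j, swap → [9,9,9,7,9,8,7,9]
j→6 (A[6]=7≤9), i→1 (A[1]=9≥9); i<j, swap → [9,7,9,7,9,8,9,9]
j→5 (A[5]=8≤9), i→2 (A[2]=9≥9); i<j, swap → [9,7,8,7,9,9,9,9]
j→4, i→4; i≥j, return j=4. A = [9,7,8,7,9,9,9,9]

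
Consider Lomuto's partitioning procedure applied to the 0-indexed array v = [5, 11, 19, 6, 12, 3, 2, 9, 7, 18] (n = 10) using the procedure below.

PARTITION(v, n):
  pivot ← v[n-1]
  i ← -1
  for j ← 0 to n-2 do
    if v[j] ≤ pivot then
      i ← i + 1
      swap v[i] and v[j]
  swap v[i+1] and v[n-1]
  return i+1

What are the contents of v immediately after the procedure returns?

[5, 11, 6, 12, 3, 2, 9, 7, 18, 19]

pivot=18, i=-1
j=0: 5≤18, i=0, swap(0,0) ⇒ [5, 11, 19, 6, 12, 3, 2, 9, 7, 18]
j=1: 11≤18, i=1, swap(1,1) ⇒ [5, 11, 19, 6, 12, 3, 2, 9, 7, 18]
j=2: 19>18, skip
j=3: 6≤18, i=2, swap(2,3) ⇒ [5, 11, 6, 19, 12, 3, 2, 9, 7, 18]
j=4: 12≤18, i=3, swap(3,4) ⇒ [5, 11, 6, 12, 19, 3, 2, 9, 7, 18]
j=5: 3≤18, i=4, swap(4,5) ⇒ [5, 11, 6, 12, 3, 19, 2, 9, 7, 18]
j=6: 2≤18, i=5, swap(5,6) ⇒ [5, 11, 6, 12, 3, 2, 19, 9, 7, 18]
j=7: 9≤18, i=6, swap(6,7) ⇒ [5, 11, 6, 12, 3, 2, 9, 19, 7, 18]
j=8: 7≤18, i=7, swap(7,8) ⇒ [5, 11, 6, 12, 3, 2, 9, 7, 19, 18]
swap(8,9) ⇒ [5, 11, 6, 12, 3, 2, 9, 7, 18, 19]; return 8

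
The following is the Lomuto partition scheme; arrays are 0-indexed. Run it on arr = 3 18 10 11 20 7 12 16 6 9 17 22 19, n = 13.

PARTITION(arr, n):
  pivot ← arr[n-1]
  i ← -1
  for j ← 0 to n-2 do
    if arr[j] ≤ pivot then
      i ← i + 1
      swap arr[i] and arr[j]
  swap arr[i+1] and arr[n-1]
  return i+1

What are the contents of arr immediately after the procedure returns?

3 18 10 11 7 12 16 6 9 17 19 22 20

pivot = arr[12] = 19; i = -1
j=0: arr[0]=3 ≤ 19 → i=0, swap arr[0],arr[0] (no change) → 3 18 10 11 20 7 12 16 6 9 17 22 19
j=1: arr[1]=18 ≤ 19 → i=1, swap arr[1],arr[1] (no change) → 3 18 10 11 20 7 12 16 6 9 17 22 19
j=2: arr[2]=10 ≤ 19 → i=2, swap arr[2],arr[2] (no change) → 3 18 10 11 20 7 12 16 6 9 17 22 19
j=3: arr[3]=11 ≤ 19 → i=3, swap arr[3],arr[3] (no change) → 3 18 10 11 20 7 12 16 6 9 17 22 19
j=4: arr[4]=20 > 19 → no swap
j=5: arr[5]=7 ≤ 19 → i=4, swap arr[4],arr[5] → 3 18 10 11 7 20 12 16 6 9 17 22 19
j=6: arr[6]=12 ≤ 19 → i=5, swap arr[5],arr[6] → 3 18 10 11 7 12 20 16 6 9 17 22 19
j=7: arr[7]=16 ≤ 19 → i=6, swap arr[6],arr[7] → 3 18 10 11 7 12 16 20 6 9 17 22 19
j=8: arr[8]=6 ≤ 19 → i=7, swap arr[7],arr[8] → 3 18 10 11 7 12 16 6 20 9 17 22 19
j=9: arr[9]=9 ≤ 19 → i=8, swap arr[8],arr[9] → 3 18 10 11 7 12 16 6 9 20 17 22 19
j=10: arr[10]=17 ≤ 19 → i=9, swap arr[9],arr[10] → 3 18 10 11 7 12 16 6 9 17 20 22 19
j=11: arr[11]=22 > 19 → no swap
final swap arr[10],arr[12] → 3 18 10 11 7 12 16 6 9 17 19 22 20; return 10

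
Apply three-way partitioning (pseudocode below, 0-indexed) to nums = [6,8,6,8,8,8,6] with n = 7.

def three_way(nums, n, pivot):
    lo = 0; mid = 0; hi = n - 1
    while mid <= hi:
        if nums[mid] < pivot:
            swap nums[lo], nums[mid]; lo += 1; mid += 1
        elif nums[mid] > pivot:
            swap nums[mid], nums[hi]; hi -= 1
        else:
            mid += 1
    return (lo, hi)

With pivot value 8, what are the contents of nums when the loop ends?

pivot = 8; lo=0, mid=0, hi=6
nums[mid]=6<8: swap nums[0],nums[0]; lo=1,mid=1 → [6,8,6,8,8,8,6]
nums[mid]=8=8: mid=2
nums[mid]=6<8: swap nums[1],nums[2]; lo=2,mid=3 → [6,6,8,8,8,8,6]
nums[mid]=8=8: mid=4
nums[mid]=8=8: mid=5
nums[mid]=8=8: mid=6
nums[mid]=6<8: swap nums[2],nums[6]; lo=3,mid=7 → [6,6,6,8,8,8,8]
end: lo=3, hi=6; nums = [6,6,6,8,8,8,8]

[6,6,6,8,8,8,8]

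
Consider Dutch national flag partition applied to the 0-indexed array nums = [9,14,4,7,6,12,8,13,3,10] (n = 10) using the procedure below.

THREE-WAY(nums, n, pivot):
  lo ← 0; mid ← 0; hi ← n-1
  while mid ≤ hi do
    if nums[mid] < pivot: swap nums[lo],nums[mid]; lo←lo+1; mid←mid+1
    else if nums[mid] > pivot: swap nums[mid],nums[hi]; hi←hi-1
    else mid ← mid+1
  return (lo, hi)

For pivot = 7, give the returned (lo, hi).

pivot = 7; lo=0, mid=0, hi=9
nums[mid]=9>7: swap nums[0],nums[9]; hi=8 → [10,14,4,7,6,12,8,13,3,9]
nums[mid]=10>7: swap nums[0],nums[8]; hi=7 → [3,14,4,7,6,12,8,13,10,9]
nums[mid]=3<7: swap nums[0],nums[0]; lo=1,mid=1 → [3,14,4,7,6,12,8,13,10,9]
nums[mid]=14>7: swap nums[1],nums[7]; hi=6 → [3,13,4,7,6,12,8,14,10,9]
nums[mid]=13>7: swap nums[1],nums[6]; hi=5 → [3,8,4,7,6,12,13,14,10,9]
nums[mid]=8>7: swap nums[1],nums[5]; hi=4 → [3,12,4,7,6,8,13,14,10,9]
nums[mid]=12>7: swap nums[1],nums[4]; hi=3 → [3,6,4,7,12,8,13,14,10,9]
nums[mid]=6<7: swap nums[1],nums[1]; lo=2,mid=2 → [3,6,4,7,12,8,13,14,10,9]
nums[mid]=4<7: swap nums[2],nums[2]; lo=3,mid=3 → [3,6,4,7,12,8,13,14,10,9]
nums[mid]=7=7: mid=4
end: lo=3, hi=3; nums = [3,6,4,7,12,8,13,14,10,9]

(3, 3)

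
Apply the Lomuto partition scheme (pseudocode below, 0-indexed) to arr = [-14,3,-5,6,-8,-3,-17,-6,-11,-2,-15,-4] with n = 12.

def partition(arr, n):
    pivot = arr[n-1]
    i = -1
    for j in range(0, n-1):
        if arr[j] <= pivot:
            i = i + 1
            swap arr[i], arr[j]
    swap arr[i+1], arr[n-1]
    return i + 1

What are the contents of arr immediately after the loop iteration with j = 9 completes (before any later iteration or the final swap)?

pivot=-4, i=-1
j=0: -14≤-4, i=0, swap(0,0) ⇒ [-14,3,-5,6,-8,-3,-17,-6,-11,-2,-15,-4]
j=1: 3>-4, skip
j=2: -5≤-4, i=1, swap(1,2) ⇒ [-14,-5,3,6,-8,-3,-17,-6,-11,-2,-15,-4]
j=3: 6>-4, skip
j=4: -8≤-4, i=2, swap(2,4) ⇒ [-14,-5,-8,6,3,-3,-17,-6,-11,-2,-15,-4]
j=5: -3>-4, skip
j=6: -17≤-4, i=3, swap(3,6) ⇒ [-14,-5,-8,-17,3,-3,6,-6,-11,-2,-15,-4]
j=7: -6≤-4, i=4, swap(4,7) ⇒ [-14,-5,-8,-17,-6,-3,6,3,-11,-2,-15,-4]
j=8: -11≤-4, i=5, swap(5,8) ⇒ [-14,-5,-8,-17,-6,-11,6,3,-3,-2,-15,-4]
j=9: -2>-4, skip
(after j=9) arr = [-14,-5,-8,-17,-6,-11,6,3,-3,-2,-15,-4]

[-14,-5,-8,-17,-6,-11,6,3,-3,-2,-15,-4]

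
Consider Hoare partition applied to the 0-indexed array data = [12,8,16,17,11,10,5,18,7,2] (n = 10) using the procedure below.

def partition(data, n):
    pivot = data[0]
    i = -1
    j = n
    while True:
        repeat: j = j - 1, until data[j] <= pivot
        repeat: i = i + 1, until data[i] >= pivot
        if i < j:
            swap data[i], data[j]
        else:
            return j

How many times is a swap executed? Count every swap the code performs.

3

pivot=12
j stops at 9 (2), i stops at 0 (12); swap ⇒ [2,8,16,17,11,10,5,18,7,12]
j stops at 8 (7), i stops at 2 (16); swap ⇒ [2,8,7,17,11,10,5,18,16,12]
j stops at 6 (5), i stops at 3 (17); swap ⇒ [2,8,7,5,11,10,17,18,16,12]
j stops at 5, i stops at 6; i≥j ⇒ return 5. data=[2,8,7,5,11,10,17,18,16,12]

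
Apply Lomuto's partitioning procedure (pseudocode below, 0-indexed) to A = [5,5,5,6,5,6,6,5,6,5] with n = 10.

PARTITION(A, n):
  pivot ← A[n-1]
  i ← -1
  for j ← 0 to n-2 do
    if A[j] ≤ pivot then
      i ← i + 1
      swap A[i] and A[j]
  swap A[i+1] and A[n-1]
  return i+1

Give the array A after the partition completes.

pivot=5, i=-1
j=0: 5≤5, i=0, swap(0,0) ⇒ [5,5,5,6,5,6,6,5,6,5]
j=1: 5≤5, i=1, swap(1,1) ⇒ [5,5,5,6,5,6,6,5,6,5]
j=2: 5≤5, i=2, swap(2,2) ⇒ [5,5,5,6,5,6,6,5,6,5]
j=3: 6>5, skip
j=4: 5≤5, i=3, swap(3,4) ⇒ [5,5,5,5,6,6,6,5,6,5]
j=5: 6>5, skip
j=6: 6>5, skip
j=7: 5≤5, i=4, swap(4,7) ⇒ [5,5,5,5,5,6,6,6,6,5]
j=8: 6>5, skip
swap(5,9) ⇒ [5,5,5,5,5,5,6,6,6,6]; return 5

[5,5,5,5,5,5,6,6,6,6]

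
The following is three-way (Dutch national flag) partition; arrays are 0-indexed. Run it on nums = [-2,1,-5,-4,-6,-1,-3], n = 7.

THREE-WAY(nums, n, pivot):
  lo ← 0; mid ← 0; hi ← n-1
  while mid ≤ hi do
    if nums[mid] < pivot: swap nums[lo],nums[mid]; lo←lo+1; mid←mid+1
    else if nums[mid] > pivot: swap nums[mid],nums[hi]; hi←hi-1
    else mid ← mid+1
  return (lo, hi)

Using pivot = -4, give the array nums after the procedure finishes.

pivot = -4; lo=0, mid=0, hi=6
nums[mid]=-2>-4: swap nums[0],nums[6]; hi=5 → [-3,1,-5,-4,-6,-1,-2]
nums[mid]=-3>-4: swap nums[0],nums[5]; hi=4 → [-1,1,-5,-4,-6,-3,-2]
nums[mid]=-1>-4: swap nums[0],nums[4]; hi=3 → [-6,1,-5,-4,-1,-3,-2]
nums[mid]=-6<-4: swap nums[0],nums[0]; lo=1,mid=1 → [-6,1,-5,-4,-1,-3,-2]
nums[mid]=1>-4: swap nums[1],nums[3]; hi=2 → [-6,-4,-5,1,-1,-3,-2]
nums[mid]=-4=-4: mid=2
nums[mid]=-5<-4: swap nums[1],nums[2]; lo=2,mid=3 → [-6,-5,-4,1,-1,-3,-2]
end: lo=2, hi=2; nums = [-6,-5,-4,1,-1,-3,-2]

[-6,-5,-4,1,-1,-3,-2]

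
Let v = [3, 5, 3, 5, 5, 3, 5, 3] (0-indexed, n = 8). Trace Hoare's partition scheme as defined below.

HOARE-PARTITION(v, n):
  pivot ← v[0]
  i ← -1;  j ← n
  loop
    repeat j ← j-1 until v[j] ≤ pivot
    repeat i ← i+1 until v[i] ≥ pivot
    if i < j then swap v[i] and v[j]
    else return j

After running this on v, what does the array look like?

[3, 3, 3, 5, 5, 5, 5, 3]

pivot=3
j stops at 7 (3), i stops at 0 (3); swap ⇒ [3, 5, 3, 5, 5, 3, 5, 3]
j stops at 5 (3), i stops at 1 (5); swap ⇒ [3, 3, 3, 5, 5, 5, 5, 3]
j stops at 2, i stops at 2; i≥j ⇒ return 2. v=[3, 3, 3, 5, 5, 5, 5, 3]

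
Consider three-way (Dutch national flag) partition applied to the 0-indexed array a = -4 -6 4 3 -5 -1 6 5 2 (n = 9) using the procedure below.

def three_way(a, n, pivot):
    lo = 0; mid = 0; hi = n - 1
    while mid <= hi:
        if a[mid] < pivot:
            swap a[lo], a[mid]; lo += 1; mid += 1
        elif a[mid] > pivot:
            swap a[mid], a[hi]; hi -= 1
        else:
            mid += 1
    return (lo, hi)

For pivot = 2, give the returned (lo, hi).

(4, 4)

lo=0 mid=0 hi=8
-4<2: swap(0,0), lo=1 mid=1 ⇒ -4 -6 4 3 -5 -1 6 5 2
-6<2: swap(1,1), lo=2 mid=2 ⇒ -4 -6 4 3 -5 -1 6 5 2
4>2: swap(2,8), hi=7 ⇒ -4 -6 2 3 -5 -1 6 5 4
2=2: mid=3
3>2: swap(3,7), hi=6 ⇒ -4 -6 2 5 -5 -1 6 3 4
5>2: swap(3,6), hi=5 ⇒ -4 -6 2 6 -5 -1 5 3 4
6>2: swap(3,5), hi=4 ⇒ -4 -6 2 -1 -5 6 5 3 4
-1<2: swap(2,3), lo=3 mid=4 ⇒ -4 -6 -1 2 -5 6 5 3 4
-5<2: swap(3,4), lo=4 mid=5 ⇒ -4 -6 -1 -5 2 6 5 3 4
done. lo=4 hi=4; a=-4 -6 -1 -5 2 6 5 3 4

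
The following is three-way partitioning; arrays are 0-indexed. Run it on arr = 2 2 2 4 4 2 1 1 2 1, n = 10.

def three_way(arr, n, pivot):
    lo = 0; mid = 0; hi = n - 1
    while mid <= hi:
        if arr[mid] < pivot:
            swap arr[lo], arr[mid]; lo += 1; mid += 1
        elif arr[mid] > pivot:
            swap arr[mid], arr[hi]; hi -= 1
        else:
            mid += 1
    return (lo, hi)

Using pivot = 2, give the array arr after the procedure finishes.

1 1 1 2 2 2 2 2 4 4

pivot = 2; lo=0, mid=0, hi=9
arr[mid]=2=2: mid=1
arr[mid]=2=2: mid=2
arr[mid]=2=2: mid=3
arr[mid]=4>2: swap arr[3],arr[9]; hi=8 → 2 2 2 1 4 2 1 1 2 4
arr[mid]=1<2: swap arr[0],arr[3]; lo=1,mid=4 → 1 2 2 2 4 2 1 1 2 4
arr[mid]=4>2: swap arr[4],arr[8]; hi=7 → 1 2 2 2 2 2 1 1 4 4
arr[mid]=2=2: mid=5
arr[mid]=2=2: mid=6
arr[mid]=1<2: swap arr[1],arr[6]; lo=2,mid=7 → 1 1 2 2 2 2 2 1 4 4
arr[mid]=1<2: swap arr[2],arr[7]; lo=3,mid=8 → 1 1 1 2 2 2 2 2 4 4
end: lo=3, hi=7; arr = 1 1 1 2 2 2 2 2 4 4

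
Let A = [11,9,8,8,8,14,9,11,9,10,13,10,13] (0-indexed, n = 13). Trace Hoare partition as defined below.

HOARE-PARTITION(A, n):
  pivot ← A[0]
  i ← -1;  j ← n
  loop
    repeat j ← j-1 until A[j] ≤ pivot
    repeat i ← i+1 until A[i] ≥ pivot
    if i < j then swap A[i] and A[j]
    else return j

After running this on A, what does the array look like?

[10,9,8,8,8,10,9,9,11,14,13,11,13]

pivot=11
j stops at 11 (10), i stops at 0 (11); swap ⇒ [10,9,8,8,8,14,9,11,9,10,13,11,13]
j stops at 9 (10), i stops at 5 (14); swap ⇒ [10,9,8,8,8,10,9,11,9,14,13,11,13]
j stops at 8 (9), i stops at 7 (11); swap ⇒ [10,9,8,8,8,10,9,9,11,14,13,11,13]
j stops at 7, i stops at 8; i≥j ⇒ return 7. A=[10,9,8,8,8,10,9,9,11,14,13,11,13]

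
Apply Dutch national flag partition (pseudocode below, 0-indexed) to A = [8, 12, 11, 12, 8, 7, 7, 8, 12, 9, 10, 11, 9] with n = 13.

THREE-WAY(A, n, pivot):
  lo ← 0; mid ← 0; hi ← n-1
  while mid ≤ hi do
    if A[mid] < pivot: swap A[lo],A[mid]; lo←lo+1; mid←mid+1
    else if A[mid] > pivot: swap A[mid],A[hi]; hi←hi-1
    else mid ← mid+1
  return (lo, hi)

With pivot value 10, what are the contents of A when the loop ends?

pivot = 10; lo=0, mid=0, hi=12
A[mid]=8<10: swap A[0],A[0]; lo=1,mid=1 → [8, 12, 11, 12, 8, 7, 7, 8, 12, 9, 10, 11, 9]
A[mid]=12>10: swap A[1],A[12]; hi=11 → [8, 9, 11, 12, 8, 7, 7, 8, 12, 9, 10, 11, 12]
A[mid]=9<10: swap A[1],A[1]; lo=2,mid=2 → [8, 9, 11, 12, 8, 7, 7, 8, 12, 9, 10, 11, 12]
A[mid]=11>10: swap A[2],A[11]; hi=10 → [8, 9, 11, 12, 8, 7, 7, 8, 12, 9, 10, 11, 12]
A[mid]=11>10: swap A[2],A[10]; hi=9 → [8, 9, 10, 12, 8, 7, 7, 8, 12, 9, 11, 11, 12]
A[mid]=10=10: mid=3
A[mid]=12>10: swap A[3],A[9]; hi=8 → [8, 9, 10, 9, 8, 7, 7, 8, 12, 12, 11, 11, 12]
A[mid]=9<10: swap A[2],A[3]; lo=3,mid=4 → [8, 9, 9, 10, 8, 7, 7, 8, 12, 12, 11, 11, 12]
A[mid]=8<10: swap A[3],A[4]; lo=4,mid=5 → [8, 9, 9, 8, 10, 7, 7, 8, 12, 12, 11, 11, 12]
A[mid]=7<10: swap A[4],A[5]; lo=5,mid=6 → [8, 9, 9, 8, 7, 10, 7, 8, 12, 12, 11, 11, 12]
A[mid]=7<10: swap A[5],A[6]; lo=6,mid=7 → [8, 9, 9, 8, 7, 7, 10, 8, 12, 12, 11, 11, 12]
A[mid]=8<10: swap A[6],A[7]; lo=7,mid=8 → [8, 9, 9, 8, 7, 7, 8, 10, 12, 12, 11, 11, 12]
A[mid]=12>10: swap A[8],A[8]; hi=7 → [8, 9, 9, 8, 7, 7, 8, 10, 12, 12, 11, 11, 12]
end: lo=7, hi=7; A = [8, 9, 9, 8, 7, 7, 8, 10, 12, 12, 11, 11, 12]

[8, 9, 9, 8, 7, 7, 8, 10, 12, 12, 11, 11, 12]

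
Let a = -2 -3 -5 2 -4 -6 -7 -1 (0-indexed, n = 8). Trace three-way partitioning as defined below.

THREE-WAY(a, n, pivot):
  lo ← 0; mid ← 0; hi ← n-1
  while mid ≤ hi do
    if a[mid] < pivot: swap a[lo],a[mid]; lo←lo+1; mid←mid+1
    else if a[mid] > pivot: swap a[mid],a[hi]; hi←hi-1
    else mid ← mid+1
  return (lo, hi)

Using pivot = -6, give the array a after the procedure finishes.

-7 -6 2 -4 -5 -3 -1 -2

pivot = -6; lo=0, mid=0, hi=7
a[mid]=-2>-6: swap a[0],a[7]; hi=6 → -1 -3 -5 2 -4 -6 -7 -2
a[mid]=-1>-6: swap a[0],a[6]; hi=5 → -7 -3 -5 2 -4 -6 -1 -2
a[mid]=-7<-6: swap a[0],a[0]; lo=1,mid=1 → -7 -3 -5 2 -4 -6 -1 -2
a[mid]=-3>-6: swap a[1],a[5]; hi=4 → -7 -6 -5 2 -4 -3 -1 -2
a[mid]=-6=-6: mid=2
a[mid]=-5>-6: swap a[2],a[4]; hi=3 → -7 -6 -4 2 -5 -3 -1 -2
a[mid]=-4>-6: swap a[2],a[3]; hi=2 → -7 -6 2 -4 -5 -3 -1 -2
a[mid]=2>-6: swap a[2],a[2]; hi=1 → -7 -6 2 -4 -5 -3 -1 -2
end: lo=1, hi=1; a = -7 -6 2 -4 -5 -3 -1 -2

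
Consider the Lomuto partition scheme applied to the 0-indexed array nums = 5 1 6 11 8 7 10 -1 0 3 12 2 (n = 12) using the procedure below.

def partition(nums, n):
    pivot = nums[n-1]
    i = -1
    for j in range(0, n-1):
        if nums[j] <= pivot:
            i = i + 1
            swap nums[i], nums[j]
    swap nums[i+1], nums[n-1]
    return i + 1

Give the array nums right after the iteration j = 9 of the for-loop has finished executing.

pivot=2, i=-1
j=0: 5>2, skip
j=1: 1≤2, i=0, swap(0,1) ⇒ 1 5 6 11 8 7 10 -1 0 3 12 2
j=2: 6>2, skip
j=3: 11>2, skip
j=4: 8>2, skip
j=5: 7>2, skip
j=6: 10>2, skip
j=7: -1≤2, i=1, swap(1,7) ⇒ 1 -1 6 11 8 7 10 5 0 3 12 2
j=8: 0≤2, i=2, swap(2,8) ⇒ 1 -1 0 11 8 7 10 5 6 3 12 2
j=9: 3>2, skip
(after j=9) nums = 1 -1 0 11 8 7 10 5 6 3 12 2

1 -1 0 11 8 7 10 5 6 3 12 2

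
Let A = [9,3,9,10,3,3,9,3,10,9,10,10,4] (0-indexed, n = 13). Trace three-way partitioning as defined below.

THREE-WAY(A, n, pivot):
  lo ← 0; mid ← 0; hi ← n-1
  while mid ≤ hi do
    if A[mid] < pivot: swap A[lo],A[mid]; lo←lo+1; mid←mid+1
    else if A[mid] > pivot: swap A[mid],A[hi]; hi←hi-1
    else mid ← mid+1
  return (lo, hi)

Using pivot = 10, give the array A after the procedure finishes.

lo=0 mid=0 hi=12
9<10: swap(0,0), lo=1 mid=1 ⇒ [9,3,9,10,3,3,9,3,10,9,10,10,4]
3<10: swap(1,1), lo=2 mid=2 ⇒ [9,3,9,10,3,3,9,3,10,9,10,10,4]
9<10: swap(2,2), lo=3 mid=3 ⇒ [9,3,9,10,3,3,9,3,10,9,10,10,4]
10=10: mid=4
3<10: swap(3,4), lo=4 mid=5 ⇒ [9,3,9,3,10,3,9,3,10,9,10,10,4]
3<10: swap(4,5), lo=5 mid=6 ⇒ [9,3,9,3,3,10,9,3,10,9,10,10,4]
9<10: swap(5,6), lo=6 mid=7 ⇒ [9,3,9,3,3,9,10,3,10,9,10,10,4]
3<10: swap(6,7), lo=7 mid=8 ⇒ [9,3,9,3,3,9,3,10,10,9,10,10,4]
10=10: mid=9
9<10: swap(7,9), lo=8 mid=10 ⇒ [9,3,9,3,3,9,3,9,10,10,10,10,4]
10=10: mid=11
10=10: mid=12
4<10: swap(8,12), lo=9 mid=13 ⇒ [9,3,9,3,3,9,3,9,4,10,10,10,10]
done. lo=9 hi=12; A=[9,3,9,3,3,9,3,9,4,10,10,10,10]

[9,3,9,3,3,9,3,9,4,10,10,10,10]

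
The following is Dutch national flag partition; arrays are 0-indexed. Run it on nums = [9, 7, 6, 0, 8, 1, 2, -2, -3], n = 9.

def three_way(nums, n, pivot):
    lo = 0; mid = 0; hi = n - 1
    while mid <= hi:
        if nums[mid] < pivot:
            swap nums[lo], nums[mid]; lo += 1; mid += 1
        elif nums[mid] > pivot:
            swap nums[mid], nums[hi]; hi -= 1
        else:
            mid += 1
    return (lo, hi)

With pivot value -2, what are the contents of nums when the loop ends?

pivot = -2; lo=0, mid=0, hi=8
nums[mid]=9>-2: swap nums[0],nums[8]; hi=7 → [-3, 7, 6, 0, 8, 1, 2, -2, 9]
nums[mid]=-3<-2: swap nums[0],nums[0]; lo=1,mid=1 → [-3, 7, 6, 0, 8, 1, 2, -2, 9]
nums[mid]=7>-2: swap nums[1],nums[7]; hi=6 → [-3, -2, 6, 0, 8, 1, 2, 7, 9]
nums[mid]=-2=-2: mid=2
nums[mid]=6>-2: swap nums[2],nums[6]; hi=5 → [-3, -2, 2, 0, 8, 1, 6, 7, 9]
nums[mid]=2>-2: swap nums[2],nums[5]; hi=4 → [-3, -2, 1, 0, 8, 2, 6, 7, 9]
nums[mid]=1>-2: swap nums[2],nums[4]; hi=3 → [-3, -2, 8, 0, 1, 2, 6, 7, 9]
nums[mid]=8>-2: swap nums[2],nums[3]; hi=2 → [-3, -2, 0, 8, 1, 2, 6, 7, 9]
nums[mid]=0>-2: swap nums[2],nums[2]; hi=1 → [-3, -2, 0, 8, 1, 2, 6, 7, 9]
end: lo=1, hi=1; nums = [-3, -2, 0, 8, 1, 2, 6, 7, 9]

[-3, -2, 0, 8, 1, 2, 6, 7, 9]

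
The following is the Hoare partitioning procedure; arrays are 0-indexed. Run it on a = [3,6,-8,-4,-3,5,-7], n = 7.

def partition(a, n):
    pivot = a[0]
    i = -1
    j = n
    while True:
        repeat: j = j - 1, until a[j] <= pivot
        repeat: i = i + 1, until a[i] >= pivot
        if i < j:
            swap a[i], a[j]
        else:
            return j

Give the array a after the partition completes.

pivot = a[0] = 3; i = -1, j = 7
j→6 (a[6]=-7≤3), i→0 (a[0]=3≥3); i<j, swap → [-7,6,-8,-4,-3,5,3]
j→4 (a[4]=-3≤3), i→1 (a[1]=6≥3); i<j, swap → [-7,-3,-8,-4,6,5,3]
j→3, i→4; i≥j, return j=3. a = [-7,-3,-8,-4,6,5,3]

[-7,-3,-8,-4,6,5,3]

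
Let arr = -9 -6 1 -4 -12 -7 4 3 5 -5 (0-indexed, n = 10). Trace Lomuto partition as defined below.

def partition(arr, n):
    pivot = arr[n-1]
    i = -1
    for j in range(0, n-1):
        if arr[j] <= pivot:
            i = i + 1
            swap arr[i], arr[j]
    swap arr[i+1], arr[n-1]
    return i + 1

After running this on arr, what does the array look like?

-9 -6 -12 -7 -5 -4 4 3 5 1

pivot = arr[9] = -5; i = -1
j=0: arr[0]=-9 ≤ -5 → i=0, swap arr[0],arr[0] (no change) → -9 -6 1 -4 -12 -7 4 3 5 -5
j=1: arr[1]=-6 ≤ -5 → i=1, swap arr[1],arr[1] (no change) → -9 -6 1 -4 -12 -7 4 3 5 -5
j=2: arr[2]=1 > -5 → no swap
j=3: arr[3]=-4 > -5 → no swap
j=4: arr[4]=-12 ≤ -5 → i=2, swap arr[2],arr[4] → -9 -6 -12 -4 1 -7 4 3 5 -5
j=5: arr[5]=-7 ≤ -5 → i=3, swap arr[3],arr[5] → -9 -6 -12 -7 1 -4 4 3 5 -5
j=6: arr[6]=4 > -5 → no swap
j=7: arr[7]=3 > -5 → no swap
j=8: arr[8]=5 > -5 → no swap
final swap arr[4],arr[9] → -9 -6 -12 -7 -5 -4 4 3 5 1; return 4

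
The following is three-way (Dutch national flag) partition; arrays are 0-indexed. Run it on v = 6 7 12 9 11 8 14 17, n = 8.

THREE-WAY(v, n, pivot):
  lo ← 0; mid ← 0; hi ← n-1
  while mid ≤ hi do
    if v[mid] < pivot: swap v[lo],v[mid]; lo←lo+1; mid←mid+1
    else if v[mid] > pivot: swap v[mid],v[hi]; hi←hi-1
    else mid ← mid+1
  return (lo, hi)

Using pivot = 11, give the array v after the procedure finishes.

6 7 8 9 11 14 17 12

pivot = 11; lo=0, mid=0, hi=7
v[mid]=6<11: swap v[0],v[0]; lo=1,mid=1 → 6 7 12 9 11 8 14 17
v[mid]=7<11: swap v[1],v[1]; lo=2,mid=2 → 6 7 12 9 11 8 14 17
v[mid]=12>11: swap v[2],v[7]; hi=6 → 6 7 17 9 11 8 14 12
v[mid]=17>11: swap v[2],v[6]; hi=5 → 6 7 14 9 11 8 17 12
v[mid]=14>11: swap v[2],v[5]; hi=4 → 6 7 8 9 11 14 17 12
v[mid]=8<11: swap v[2],v[2]; lo=3,mid=3 → 6 7 8 9 11 14 17 12
v[mid]=9<11: swap v[3],v[3]; lo=4,mid=4 → 6 7 8 9 11 14 17 12
v[mid]=11=11: mid=5
end: lo=4, hi=4; v = 6 7 8 9 11 14 17 12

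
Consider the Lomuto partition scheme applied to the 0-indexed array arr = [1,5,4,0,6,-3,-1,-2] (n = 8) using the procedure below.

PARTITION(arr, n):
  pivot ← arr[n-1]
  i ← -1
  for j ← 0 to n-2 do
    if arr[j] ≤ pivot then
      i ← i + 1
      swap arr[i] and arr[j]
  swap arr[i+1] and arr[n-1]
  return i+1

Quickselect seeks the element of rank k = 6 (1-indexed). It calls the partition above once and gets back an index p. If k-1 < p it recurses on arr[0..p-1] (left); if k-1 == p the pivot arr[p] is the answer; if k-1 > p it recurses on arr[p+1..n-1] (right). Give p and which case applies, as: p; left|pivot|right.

1; right

pivot=-2, i=-1
j=0: 1>-2, skip
j=1: 5>-2, skip
j=2: 4>-2, skip
j=3: 0>-2, skip
j=4: 6>-2, skip
j=5: -3≤-2, i=0, swap(0,5) ⇒ [-3,5,4,0,6,1,-1,-2]
j=6: -1>-2, skip
swap(1,7) ⇒ [-3,-2,4,0,6,1,-1,5]; return 1
p = 1; k-1 = 5 > 1 ⇒ right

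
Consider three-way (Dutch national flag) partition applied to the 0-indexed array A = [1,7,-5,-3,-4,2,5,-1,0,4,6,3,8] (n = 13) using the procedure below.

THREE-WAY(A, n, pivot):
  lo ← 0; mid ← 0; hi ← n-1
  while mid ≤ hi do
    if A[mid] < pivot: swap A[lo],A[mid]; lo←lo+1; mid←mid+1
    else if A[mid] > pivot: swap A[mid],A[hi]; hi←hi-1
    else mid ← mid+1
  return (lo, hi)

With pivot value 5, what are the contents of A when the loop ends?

[1,3,-5,-3,-4,2,-1,0,4,5,6,8,7]

lo=0 mid=0 hi=12
1<5: swap(0,0), lo=1 mid=1 ⇒ [1,7,-5,-3,-4,2,5,-1,0,4,6,3,8]
7>5: swap(1,12), hi=11 ⇒ [1,8,-5,-3,-4,2,5,-1,0,4,6,3,7]
8>5: swap(1,11), hi=10 ⇒ [1,3,-5,-3,-4,2,5,-1,0,4,6,8,7]
3<5: swap(1,1), lo=2 mid=2 ⇒ [1,3,-5,-3,-4,2,5,-1,0,4,6,8,7]
-5<5: swap(2,2), lo=3 mid=3 ⇒ [1,3,-5,-3,-4,2,5,-1,0,4,6,8,7]
-3<5: swap(3,3), lo=4 mid=4 ⇒ [1,3,-5,-3,-4,2,5,-1,0,4,6,8,7]
-4<5: swap(4,4), lo=5 mid=5 ⇒ [1,3,-5,-3,-4,2,5,-1,0,4,6,8,7]
2<5: swap(5,5), lo=6 mid=6 ⇒ [1,3,-5,-3,-4,2,5,-1,0,4,6,8,7]
5=5: mid=7
-1<5: swap(6,7), lo=7 mid=8 ⇒ [1,3,-5,-3,-4,2,-1,5,0,4,6,8,7]
0<5: swap(7,8), lo=8 mid=9 ⇒ [1,3,-5,-3,-4,2,-1,0,5,4,6,8,7]
4<5: swap(8,9), lo=9 mid=10 ⇒ [1,3,-5,-3,-4,2,-1,0,4,5,6,8,7]
6>5: swap(10,10), hi=9 ⇒ [1,3,-5,-3,-4,2,-1,0,4,5,6,8,7]
done. lo=9 hi=9; A=[1,3,-5,-3,-4,2,-1,0,4,5,6,8,7]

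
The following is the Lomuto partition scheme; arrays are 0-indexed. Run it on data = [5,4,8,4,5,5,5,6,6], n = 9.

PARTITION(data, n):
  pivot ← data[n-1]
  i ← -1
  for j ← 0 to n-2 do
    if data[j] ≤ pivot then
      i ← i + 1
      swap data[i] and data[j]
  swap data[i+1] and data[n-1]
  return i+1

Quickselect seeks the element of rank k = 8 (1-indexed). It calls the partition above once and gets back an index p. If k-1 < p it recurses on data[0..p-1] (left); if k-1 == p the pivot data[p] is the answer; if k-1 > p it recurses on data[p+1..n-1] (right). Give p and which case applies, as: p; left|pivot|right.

pivot = data[8] = 6; i = -1
j=0: data[0]=5 ≤ 6 → i=0, swap data[0],data[0] (no change) → [5,4,8,4,5,5,5,6,6]
j=1: data[1]=4 ≤ 6 → i=1, swap data[1],data[1] (no change) → [5,4,8,4,5,5,5,6,6]
j=2: data[2]=8 > 6 → no swap
j=3: data[3]=4 ≤ 6 → i=2, swap data[2],data[3] → [5,4,4,8,5,5,5,6,6]
j=4: data[4]=5 ≤ 6 → i=3, swap data[3],data[4] → [5,4,4,5,8,5,5,6,6]
j=5: data[5]=5 ≤ 6 → i=4, swap data[4],data[5] → [5,4,4,5,5,8,5,6,6]
j=6: data[6]=5 ≤ 6 → i=5, swap data[5],data[6] → [5,4,4,5,5,5,8,6,6]
j=7: data[7]=6 ≤ 6 → i=6, swap data[6],data[7] → [5,4,4,5,5,5,6,8,6]
final swap data[7],data[8] → [5,4,4,5,5,5,6,6,8]; return 7
p = 7; k-1 = 7 == 7 ⇒ pivot

7; pivot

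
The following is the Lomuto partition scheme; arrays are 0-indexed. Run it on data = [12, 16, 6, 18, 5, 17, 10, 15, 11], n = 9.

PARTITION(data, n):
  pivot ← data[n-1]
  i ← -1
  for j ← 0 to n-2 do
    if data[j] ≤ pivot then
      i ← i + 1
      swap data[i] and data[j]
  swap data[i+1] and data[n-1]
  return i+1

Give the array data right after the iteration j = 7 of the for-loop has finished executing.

[6, 5, 10, 18, 16, 17, 12, 15, 11]

pivot = data[8] = 11; i = -1
j=0: data[0]=12 > 11 → no swap
j=1: data[1]=16 > 11 → no swap
j=2: data[2]=6 ≤ 11 → i=0, swap data[0],data[2] → [6, 16, 12, 18, 5, 17, 10, 15, 11]
j=3: data[3]=18 > 11 → no swap
j=4: data[4]=5 ≤ 11 → i=1, swap data[1],data[4] → [6, 5, 12, 18, 16, 17, 10, 15, 11]
j=5: data[5]=17 > 11 → no swap
j=6: data[6]=10 ≤ 11 → i=2, swap data[2],data[6] → [6, 5, 10, 18, 16, 17, 12, 15, 11]
j=7: data[7]=15 > 11 → no swap
(after j=7) data = [6, 5, 10, 18, 16, 17, 12, 15, 11]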